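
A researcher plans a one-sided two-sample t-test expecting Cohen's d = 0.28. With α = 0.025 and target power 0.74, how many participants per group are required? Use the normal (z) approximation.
n = 173 per group

Sample size formula (two-sample t-test, normal approximation):
n = 2 · ((z_α + z_β) / d)²

z_α = 1.960 (for α = 0.025, one-sided)
z_β = 0.643 (for power = 0.74)
d = 0.28

n = 2 · ((1.960 + 0.643) / 0.28)²
n = 2 · (9.296)²
n ≈ 172.83
Round up to the next whole number: n = 173 per group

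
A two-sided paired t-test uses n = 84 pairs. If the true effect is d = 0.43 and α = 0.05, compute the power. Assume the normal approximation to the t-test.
Power ≈ 0.98

Power calculation (paired t-test, normal approximation):
z_β = d · √n - z_{α/2}
z_β = 0.43 · √84 - 1.960
z_β = 0.43 · 9.165 - 1.960
z_β = 1.981

Power = Φ(z_β) = Φ(1.981) ≈ 0.976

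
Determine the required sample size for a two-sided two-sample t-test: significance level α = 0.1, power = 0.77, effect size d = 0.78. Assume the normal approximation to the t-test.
n = 19 per group

Sample size formula (two-sample t-test, normal approximation):
n = 2 · ((z_{α/2} + z_β) / d)²

z_{α/2} = 1.645 (for α = 0.1, two-sided)
z_β = 0.739 (for power = 0.77)
d = 0.78

n = 2 · ((1.645 + 0.739) / 0.78)²
n = 2 · (3.056)²
n ≈ 18.68
Round up to the next whole number: n = 19 per group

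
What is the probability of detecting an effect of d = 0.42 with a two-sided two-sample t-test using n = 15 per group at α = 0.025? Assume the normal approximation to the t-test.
Power ≈ 0.14

Power calculation (two-sample t-test, normal approximation):
z_β = d · √(n/2) - z_{α/2}
z_β = 0.42 · √(15/2) - 2.241
z_β = 0.42 · 2.739 - 2.241
z_β = -1.091

Power = Φ(z_β) = Φ(-1.091) ≈ 0.138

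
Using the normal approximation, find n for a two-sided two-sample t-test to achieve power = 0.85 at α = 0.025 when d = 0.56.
n = 69 per group

Sample size formula (two-sample t-test, normal approximation):
n = 2 · ((z_{α/2} + z_β) / d)²

z_{α/2} = 2.241 (for α = 0.025, two-sided)
z_β = 1.036 (for power = 0.85)
d = 0.56

n = 2 · ((2.241 + 1.036) / 0.56)²
n = 2 · (5.852)²
n ≈ 68.49
Round up to the next whole number: n = 69 per group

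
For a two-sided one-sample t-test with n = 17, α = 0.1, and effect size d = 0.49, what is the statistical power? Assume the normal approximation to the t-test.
Power ≈ 0.65

Power calculation (one-sample t-test, normal approximation):
z_β = d · √n - z_{α/2}
z_β = 0.49 · √17 - 1.645
z_β = 0.49 · 4.123 - 1.645
z_β = 0.375

Power = Φ(z_β) = Φ(0.375) ≈ 0.646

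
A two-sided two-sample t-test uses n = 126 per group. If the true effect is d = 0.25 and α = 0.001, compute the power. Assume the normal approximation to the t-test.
Power ≈ 0.10

Power calculation (two-sample t-test, normal approximation):
z_β = d · √(n/2) - z_{α/2}
z_β = 0.25 · √(126/2) - 3.291
z_β = 0.25 · 7.937 - 3.291
z_β = -1.306

Power = Φ(z_β) = Φ(-1.306) ≈ 0.096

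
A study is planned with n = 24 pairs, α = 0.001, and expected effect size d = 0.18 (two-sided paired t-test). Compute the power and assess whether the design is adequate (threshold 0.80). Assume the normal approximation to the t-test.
Power ≈ 0.01; the study is underpowered (power < 0.80)

Power calculation (paired t-test, normal approximation):
z_β = d · √n - z_{α/2}
z_β = 0.18 · √24 - 3.291
z_β = 0.18 · 4.899 - 3.291
z_β = -2.409

Power = Φ(z_β) = Φ(-2.409) ≈ 0.008

Effect size d = 0.18 is very small by Cohen's convention (0.2/0.5/0.8).

Threshold: power ≥ 0.80 is conventionally adequate.
Power ≈ 0.01 → the study is underpowered (power < 0.80).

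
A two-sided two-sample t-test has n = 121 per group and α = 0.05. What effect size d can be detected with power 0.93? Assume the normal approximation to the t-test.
d ≈ 0.44

Minimum detectable effect (two-sample t-test, normal approximation):
d = (z_{α/2} + z_β) / √(n/2)
d = (1.960 + 1.476) / √(121/2)
d = 3.436 / 7.778
d ≈ 0.44

By Cohen's convention (0.2 small / 0.5 medium / 0.8 large): small effect.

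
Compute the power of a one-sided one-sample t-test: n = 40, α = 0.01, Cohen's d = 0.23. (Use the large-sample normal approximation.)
Power ≈ 0.19

Power calculation (one-sample t-test, normal approximation):
z_β = d · √n - z_α
z_β = 0.23 · √40 - 2.326
z_β = 0.23 · 6.325 - 2.326
z_β = -0.872

Power = Φ(z_β) = Φ(-0.872) ≈ 0.192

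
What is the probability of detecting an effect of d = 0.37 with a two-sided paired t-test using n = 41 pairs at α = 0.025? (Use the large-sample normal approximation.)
Power ≈ 0.55

Power calculation (paired t-test, normal approximation):
z_β = d · √n - z_{α/2}
z_β = 0.37 · √41 - 2.241
z_β = 0.37 · 6.403 - 2.241
z_β = 0.128

Power = Φ(z_β) = Φ(0.128) ≈ 0.551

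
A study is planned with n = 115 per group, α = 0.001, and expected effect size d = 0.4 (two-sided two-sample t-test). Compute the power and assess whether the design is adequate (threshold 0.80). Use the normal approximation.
Power ≈ 0.40; the study is underpowered (power < 0.80)

Power calculation (two-sample t-test, normal approximation):
z_β = d · √(n/2) - z_{α/2}
z_β = 0.4 · √(115/2) - 3.291
z_β = 0.4 · 7.583 - 3.291
z_β = -0.257

Power = Φ(z_β) = Φ(-0.257) ≈ 0.398

Effect size d = 0.4 is small by Cohen's convention (0.2/0.5/0.8).

Threshold: power ≥ 0.80 is conventionally adequate.
Power ≈ 0.40 → the study is underpowered (power < 0.80).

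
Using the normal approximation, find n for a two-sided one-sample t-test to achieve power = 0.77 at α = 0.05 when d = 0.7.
n = 15

Sample size formula (one-sample t-test, normal approximation):
n = ((z_{α/2} + z_β) / d)²

z_{α/2} = 1.960 (for α = 0.05, two-sided)
z_β = 0.739 (for power = 0.77)
d = 0.7

n = ((1.960 + 0.739) / 0.7)²
n = (3.856)²
n ≈ 14.87
Round up to the next whole number: n = 15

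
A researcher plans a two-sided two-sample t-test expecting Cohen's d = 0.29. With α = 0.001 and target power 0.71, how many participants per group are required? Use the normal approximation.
n = 352 per group

Sample size formula (two-sample t-test, normal approximation):
n = 2 · ((z_{α/2} + z_β) / d)²

z_{α/2} = 3.291 (for α = 0.001, two-sided)
z_β = 0.553 (for power = 0.71)
d = 0.29

n = 2 · ((3.291 + 0.553) / 0.29)²
n = 2 · (13.255)²
n ≈ 351.39
Round up to the next whole number: n = 352 per group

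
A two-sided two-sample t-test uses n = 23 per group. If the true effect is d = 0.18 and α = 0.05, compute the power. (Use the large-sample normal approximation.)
Power ≈ 0.09

Power calculation (two-sample t-test, normal approximation):
z_β = d · √(n/2) - z_{α/2}
z_β = 0.18 · √(23/2) - 1.960
z_β = 0.18 · 3.391 - 1.960
z_β = -1.350

Power = Φ(z_β) = Φ(-1.350) ≈ 0.089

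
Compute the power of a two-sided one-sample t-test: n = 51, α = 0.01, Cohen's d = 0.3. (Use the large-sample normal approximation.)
Power ≈ 0.33

Power calculation (one-sample t-test, normal approximation):
z_β = d · √n - z_{α/2}
z_β = 0.3 · √51 - 2.576
z_β = 0.3 · 7.141 - 2.576
z_β = -0.433

Power = Φ(z_β) = Φ(-0.433) ≈ 0.332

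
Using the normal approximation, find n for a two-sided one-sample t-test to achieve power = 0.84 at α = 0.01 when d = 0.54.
n = 44

Sample size formula (one-sample t-test, normal approximation):
n = ((z_{α/2} + z_β) / d)²

z_{α/2} = 2.576 (for α = 0.01, two-sided)
z_β = 0.994 (for power = 0.84)
d = 0.54

n = ((2.576 + 0.994) / 0.54)²
n = (6.611)²
n ≈ 43.71
Round up to the next whole number: n = 44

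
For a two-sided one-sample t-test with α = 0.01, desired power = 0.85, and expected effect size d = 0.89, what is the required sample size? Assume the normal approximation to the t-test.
n = 17

Sample size formula (one-sample t-test, normal approximation):
n = ((z_{α/2} + z_β) / d)²

z_{α/2} = 2.576 (for α = 0.01, two-sided)
z_β = 1.036 (for power = 0.85)
d = 0.89

n = ((2.576 + 1.036) / 0.89)²
n = (4.058)²
n ≈ 16.47
Round up to the next whole number: n = 17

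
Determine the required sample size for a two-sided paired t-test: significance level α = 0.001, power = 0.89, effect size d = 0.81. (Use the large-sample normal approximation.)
n = 32 pairs

Sample size formula (paired t-test, normal approximation):
n = ((z_{α/2} + z_β) / d)²

z_{α/2} = 3.291 (for α = 0.001, two-sided)
z_β = 1.227 (for power = 0.89)
d = 0.81

n = ((3.291 + 1.227) / 0.81)²
n = (5.578)²
n ≈ 31.11
Round up to the next whole number: n = 32 pairs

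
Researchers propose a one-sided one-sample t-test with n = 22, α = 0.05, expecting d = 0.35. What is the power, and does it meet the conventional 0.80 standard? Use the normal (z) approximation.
Power ≈ 0.50; the study is underpowered (power < 0.80)

Power calculation (one-sample t-test, normal approximation):
z_β = d · √n - z_α
z_β = 0.35 · √22 - 1.645
z_β = 0.35 · 4.690 - 1.645
z_β = -0.003

Power = Φ(z_β) = Φ(-0.003) ≈ 0.499

Effect size d = 0.35 is small by Cohen's convention (0.2/0.5/0.8).

Threshold: power ≥ 0.80 is conventionally adequate.
Power ≈ 0.50 → the study is underpowered (power < 0.80).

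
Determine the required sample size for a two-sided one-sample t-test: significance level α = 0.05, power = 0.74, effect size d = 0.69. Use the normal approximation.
n = 15

Sample size formula (one-sample t-test, normal approximation):
n = ((z_{α/2} + z_β) / d)²

z_{α/2} = 1.960 (for α = 0.05, two-sided)
z_β = 0.643 (for power = 0.74)
d = 0.69

n = ((1.960 + 0.643) / 0.69)²
n = (3.772)²
n ≈ 14.23
Round up to the next whole number: n = 15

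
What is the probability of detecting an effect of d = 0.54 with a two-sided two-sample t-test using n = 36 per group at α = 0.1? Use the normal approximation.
Power ≈ 0.74

Power calculation (two-sample t-test, normal approximation):
z_β = d · √(n/2) - z_{α/2}
z_β = 0.54 · √(36/2) - 1.645
z_β = 0.54 · 4.243 - 1.645
z_β = 0.646

Power = Φ(z_β) = Φ(0.646) ≈ 0.741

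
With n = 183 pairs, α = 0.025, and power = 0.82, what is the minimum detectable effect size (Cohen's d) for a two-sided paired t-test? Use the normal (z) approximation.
d ≈ 0.23

Minimum detectable effect (paired t-test, normal approximation):
d = (z_{α/2} + z_β) / √n
d = (2.241 + 0.915) / √183
d = 3.157 / 13.528
d ≈ 0.23

By Cohen's convention (0.2 small / 0.5 medium / 0.8 large): small effect.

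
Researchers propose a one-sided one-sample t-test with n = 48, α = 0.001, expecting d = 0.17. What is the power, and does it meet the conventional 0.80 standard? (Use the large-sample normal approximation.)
Power ≈ 0.03; the study is underpowered (power < 0.80)

Power calculation (one-sample t-test, normal approximation):
z_β = d · √n - z_α
z_β = 0.17 · √48 - 3.090
z_β = 0.17 · 6.928 - 3.090
z_β = -1.912

Power = Φ(z_β) = Φ(-1.912) ≈ 0.028

Effect size d = 0.17 is very small by Cohen's convention (0.2/0.5/0.8).

Threshold: power ≥ 0.80 is conventionally adequate.
Power ≈ 0.03 → the study is underpowered (power < 0.80).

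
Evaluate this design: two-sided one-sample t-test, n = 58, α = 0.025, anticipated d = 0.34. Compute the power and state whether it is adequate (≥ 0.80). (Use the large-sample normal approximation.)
Power ≈ 0.64; the study is underpowered (power < 0.80)

Power calculation (one-sample t-test, normal approximation):
z_β = d · √n - z_{α/2}
z_β = 0.34 · √58 - 2.241
z_β = 0.34 · 7.616 - 2.241
z_β = 0.348

Power = Φ(z_β) = Φ(0.348) ≈ 0.636

Effect size d = 0.34 is small by Cohen's convention (0.2/0.5/0.8).

Threshold: power ≥ 0.80 is conventionally adequate.
Power ≈ 0.64 → the study is underpowered (power < 0.80).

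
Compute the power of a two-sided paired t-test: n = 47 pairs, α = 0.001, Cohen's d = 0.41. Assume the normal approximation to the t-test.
Power ≈ 0.32

Power calculation (paired t-test, normal approximation):
z_β = d · √n - z_{α/2}
z_β = 0.41 · √47 - 3.291
z_β = 0.41 · 6.856 - 3.291
z_β = -0.480

Power = Φ(z_β) = Φ(-0.480) ≈ 0.316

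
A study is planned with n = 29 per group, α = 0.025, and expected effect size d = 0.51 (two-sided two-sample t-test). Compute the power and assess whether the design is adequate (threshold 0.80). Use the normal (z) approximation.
Power ≈ 0.38; the study is underpowered (power < 0.80)

Power calculation (two-sample t-test, normal approximation):
z_β = d · √(n/2) - z_{α/2}
z_β = 0.51 · √(29/2) - 2.241
z_β = 0.51 · 3.808 - 2.241
z_β = -0.299

Power = Φ(z_β) = Φ(-0.299) ≈ 0.382

Effect size d = 0.51 is medium by Cohen's convention (0.2/0.5/0.8).

Threshold: power ≥ 0.80 is conventionally adequate.
Power ≈ 0.38 → the study is underpowered (power < 0.80).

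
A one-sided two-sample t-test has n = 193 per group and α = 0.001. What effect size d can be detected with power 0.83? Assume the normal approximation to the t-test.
d ≈ 0.41

Minimum detectable effect (two-sample t-test, normal approximation):
d = (z_α + z_β) / √(n/2)
d = (3.090 + 0.954) / √(193/2)
d = 4.044 / 9.823
d ≈ 0.41

By Cohen's convention (0.2 small / 0.5 medium / 0.8 large): small effect.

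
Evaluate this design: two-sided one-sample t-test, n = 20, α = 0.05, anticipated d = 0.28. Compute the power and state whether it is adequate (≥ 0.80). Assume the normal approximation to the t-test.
Power ≈ 0.24; the study is underpowered (power < 0.80)

Power calculation (one-sample t-test, normal approximation):
z_β = d · √n - z_{α/2}
z_β = 0.28 · √20 - 1.960
z_β = 0.28 · 4.472 - 1.960
z_β = -0.708

Power = Φ(z_β) = Φ(-0.708) ≈ 0.240

Effect size d = 0.28 is small by Cohen's convention (0.2/0.5/0.8).

Threshold: power ≥ 0.80 is conventionally adequate.
Power ≈ 0.24 → the study is underpowered (power < 0.80).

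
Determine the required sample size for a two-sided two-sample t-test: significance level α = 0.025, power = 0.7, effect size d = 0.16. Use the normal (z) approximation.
n = 598 per group

Sample size formula (two-sample t-test, normal approximation):
n = 2 · ((z_{α/2} + z_β) / d)²

z_{α/2} = 2.241 (for α = 0.025, two-sided)
z_β = 0.524 (for power = 0.7)
d = 0.16

n = 2 · ((2.241 + 0.524) / 0.16)²
n = 2 · (17.281)²
n ≈ 597.27
Round up to the next whole number: n = 598 per group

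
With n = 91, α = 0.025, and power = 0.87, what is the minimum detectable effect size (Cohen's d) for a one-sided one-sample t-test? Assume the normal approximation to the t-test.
d ≈ 0.32

Minimum detectable effect (one-sample t-test, normal approximation):
d = (z_α + z_β) / √n
d = (1.960 + 1.126) / √91
d = 3.086 / 9.539
d ≈ 0.32

By Cohen's convention (0.2 small / 0.5 medium / 0.8 large): small effect.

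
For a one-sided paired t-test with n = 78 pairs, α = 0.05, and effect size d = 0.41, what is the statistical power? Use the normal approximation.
Power ≈ 0.98

Power calculation (paired t-test, normal approximation):
z_β = d · √n - z_α
z_β = 0.41 · √78 - 1.645
z_β = 0.41 · 8.832 - 1.645
z_β = 1.976

Power = Φ(z_β) = Φ(1.976) ≈ 0.976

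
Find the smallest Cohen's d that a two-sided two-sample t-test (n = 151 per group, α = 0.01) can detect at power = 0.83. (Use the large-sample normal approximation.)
d ≈ 0.41

Minimum detectable effect (two-sample t-test, normal approximation):
d = (z_{α/2} + z_β) / √(n/2)
d = (2.576 + 0.954) / √(151/2)
d = 3.530 / 8.689
d ≈ 0.41

By Cohen's convention (0.2 small / 0.5 medium / 0.8 large): small effect.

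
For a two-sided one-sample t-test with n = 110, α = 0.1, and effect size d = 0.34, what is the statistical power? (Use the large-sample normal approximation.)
Power ≈ 0.97

Power calculation (one-sample t-test, normal approximation):
z_β = d · √n - z_{α/2}
z_β = 0.34 · √110 - 1.645
z_β = 0.34 · 10.488 - 1.645
z_β = 1.921

Power = Φ(z_β) = Φ(1.921) ≈ 0.973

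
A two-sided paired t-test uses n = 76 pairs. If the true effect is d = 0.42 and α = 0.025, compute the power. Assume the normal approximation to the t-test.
Power ≈ 0.92

Power calculation (paired t-test, normal approximation):
z_β = d · √n - z_{α/2}
z_β = 0.42 · √76 - 2.241
z_β = 0.42 · 8.718 - 2.241
z_β = 1.420

Power = Φ(z_β) = Φ(1.420) ≈ 0.922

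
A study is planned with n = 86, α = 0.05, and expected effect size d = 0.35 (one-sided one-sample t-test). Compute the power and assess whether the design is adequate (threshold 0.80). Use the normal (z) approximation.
Power ≈ 0.95; the study is adequately powered (power ≥ 0.80)

Power calculation (one-sample t-test, normal approximation):
z_β = d · √n - z_α
z_β = 0.35 · √86 - 1.645
z_β = 0.35 · 9.274 - 1.645
z_β = 1.601

Power = Φ(z_β) = Φ(1.601) ≈ 0.945

Effect size d = 0.35 is small by Cohen's convention (0.2/0.5/0.8).

Threshold: power ≥ 0.80 is conventionally adequate.
Power ≈ 0.95 → the study is adequately powered (power ≥ 0.80).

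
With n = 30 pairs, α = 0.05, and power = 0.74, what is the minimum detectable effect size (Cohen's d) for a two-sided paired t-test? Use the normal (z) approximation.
d ≈ 0.48

Minimum detectable effect (paired t-test, normal approximation):
d = (z_{α/2} + z_β) / √n
d = (1.960 + 0.643) / √30
d = 2.603 / 5.477
d ≈ 0.48

By Cohen's convention (0.2 small / 0.5 medium / 0.8 large): small effect.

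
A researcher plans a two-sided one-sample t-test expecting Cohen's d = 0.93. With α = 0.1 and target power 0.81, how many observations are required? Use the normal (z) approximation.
n = 8

Sample size formula (one-sample t-test, normal approximation):
n = ((z_{α/2} + z_β) / d)²

z_{α/2} = 1.645 (for α = 0.1, two-sided)
z_β = 0.878 (for power = 0.81)
d = 0.93

n = ((1.645 + 0.878) / 0.93)²
n = (2.713)²
n ≈ 7.36
Round up to the next whole number: n = 8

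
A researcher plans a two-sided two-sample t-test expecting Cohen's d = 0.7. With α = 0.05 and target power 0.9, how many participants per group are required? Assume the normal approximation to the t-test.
n = 43 per group

Sample size formula (two-sample t-test, normal approximation):
n = 2 · ((z_{α/2} + z_β) / d)²

z_{α/2} = 1.960 (for α = 0.05, two-sided)
z_β = 1.282 (for power = 0.9)
d = 0.7

n = 2 · ((1.960 + 1.282) / 0.7)²
n = 2 · (4.631)²
n ≈ 42.89
Round up to the next whole number: n = 43 per group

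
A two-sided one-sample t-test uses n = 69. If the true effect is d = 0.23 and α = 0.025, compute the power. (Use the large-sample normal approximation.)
Power ≈ 0.37

Power calculation (one-sample t-test, normal approximation):
z_β = d · √n - z_{α/2}
z_β = 0.23 · √69 - 2.241
z_β = 0.23 · 8.307 - 2.241
z_β = -0.331

Power = Φ(z_β) = Φ(-0.331) ≈ 0.370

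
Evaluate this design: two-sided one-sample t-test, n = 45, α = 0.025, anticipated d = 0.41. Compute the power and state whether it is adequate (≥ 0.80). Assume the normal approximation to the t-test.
Power ≈ 0.69; the study is underpowered (power < 0.80)

Power calculation (one-sample t-test, normal approximation):
z_β = d · √n - z_{α/2}
z_β = 0.41 · √45 - 2.241
z_β = 0.41 · 6.708 - 2.241
z_β = 0.509

Power = Φ(z_β) = Φ(0.509) ≈ 0.695

Effect size d = 0.41 is small by Cohen's convention (0.2/0.5/0.8).

Threshold: power ≥ 0.80 is conventionally adequate.
Power ≈ 0.69 → the study is underpowered (power < 0.80).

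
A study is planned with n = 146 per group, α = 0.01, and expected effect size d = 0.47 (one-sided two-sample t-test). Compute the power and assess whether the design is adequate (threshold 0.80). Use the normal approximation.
Power ≈ 0.95; the study is adequately powered (power ≥ 0.80)

Power calculation (two-sample t-test, normal approximation):
z_β = d · √(n/2) - z_α
z_β = 0.47 · √(146/2) - 2.326
z_β = 0.47 · 8.544 - 2.326
z_β = 1.689

Power = Φ(z_β) = Φ(1.689) ≈ 0.954

Effect size d = 0.47 is small by Cohen's convention (0.2/0.5/0.8).

Threshold: power ≥ 0.80 is conventionally adequate.
Power ≈ 0.95 → the study is adequately powered (power ≥ 0.80).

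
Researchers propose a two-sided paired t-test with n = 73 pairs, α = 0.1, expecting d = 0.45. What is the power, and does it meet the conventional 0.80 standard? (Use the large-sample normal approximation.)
Power ≈ 0.99; the study is adequately powered (power ≥ 0.80)

Power calculation (paired t-test, normal approximation):
z_β = d · √n - z_{α/2}
z_β = 0.45 · √73 - 1.645
z_β = 0.45 · 8.544 - 1.645
z_β = 2.200

Power = Φ(z_β) = Φ(2.200) ≈ 0.986

Effect size d = 0.45 is small by Cohen's convention (0.2/0.5/0.8).

Threshold: power ≥ 0.80 is conventionally adequate.
Power ≈ 0.99 → the study is adequately powered (power ≥ 0.80).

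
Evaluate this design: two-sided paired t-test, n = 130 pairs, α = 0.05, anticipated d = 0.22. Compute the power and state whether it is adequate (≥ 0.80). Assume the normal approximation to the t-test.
Power ≈ 0.71; the study is underpowered (power < 0.80)

Power calculation (paired t-test, normal approximation):
z_β = d · √n - z_{α/2}
z_β = 0.22 · √130 - 1.960
z_β = 0.22 · 11.402 - 1.960
z_β = 0.548

Power = Φ(z_β) = Φ(0.548) ≈ 0.708

Effect size d = 0.22 is small by Cohen's convention (0.2/0.5/0.8).

Threshold: power ≥ 0.80 is conventionally adequate.
Power ≈ 0.71 → the study is underpowered (power < 0.80).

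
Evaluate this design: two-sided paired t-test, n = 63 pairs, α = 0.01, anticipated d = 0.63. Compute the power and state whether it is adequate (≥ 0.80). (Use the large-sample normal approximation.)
Power ≈ 0.99; the study is adequately powered (power ≥ 0.80)

Power calculation (paired t-test, normal approximation):
z_β = d · √n - z_{α/2}
z_β = 0.63 · √63 - 2.576
z_β = 0.63 · 7.937 - 2.576
z_β = 2.425

Power = Φ(z_β) = Φ(2.425) ≈ 0.992

Effect size d = 0.63 is medium by Cohen's convention (0.2/0.5/0.8).

Threshold: power ≥ 0.80 is conventionally adequate.
Power ≈ 0.99 → the study is adequately powered (power ≥ 0.80).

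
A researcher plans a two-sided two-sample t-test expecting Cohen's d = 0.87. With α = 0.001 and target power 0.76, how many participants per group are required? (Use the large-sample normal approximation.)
n = 43 per group

Sample size formula (two-sample t-test, normal approximation):
n = 2 · ((z_{α/2} + z_β) / d)²

z_{α/2} = 3.291 (for α = 0.001, two-sided)
z_β = 0.706 (for power = 0.76)
d = 0.87

n = 2 · ((3.291 + 0.706) / 0.87)²
n = 2 · (4.594)²
n ≈ 42.21
Round up to the next whole number: n = 43 per group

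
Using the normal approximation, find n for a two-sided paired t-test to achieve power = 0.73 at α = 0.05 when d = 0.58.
n = 20 pairs

Sample size formula (paired t-test, normal approximation):
n = ((z_{α/2} + z_β) / d)²

z_{α/2} = 1.960 (for α = 0.05, two-sided)
z_β = 0.613 (for power = 0.73)
d = 0.58

n = ((1.960 + 0.613) / 0.58)²
n = (4.436)²
n ≈ 19.68
Round up to the next whole number: n = 20 pairs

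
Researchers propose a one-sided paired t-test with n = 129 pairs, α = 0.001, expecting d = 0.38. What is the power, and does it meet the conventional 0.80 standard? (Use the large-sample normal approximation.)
Power ≈ 0.89; the study is adequately powered (power ≥ 0.80)

Power calculation (paired t-test, normal approximation):
z_β = d · √n - z_α
z_β = 0.38 · √129 - 3.090
z_β = 0.38 · 11.358 - 3.090
z_β = 1.226

Power = Φ(z_β) = Φ(1.226) ≈ 0.890

Effect size d = 0.38 is small by Cohen's convention (0.2/0.5/0.8).

Threshold: power ≥ 0.80 is conventionally adequate.
Power ≈ 0.89 → the study is adequately powered (power ≥ 0.80).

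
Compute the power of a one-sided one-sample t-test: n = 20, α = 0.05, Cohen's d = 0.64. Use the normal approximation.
Power ≈ 0.89

Power calculation (one-sample t-test, normal approximation):
z_β = d · √n - z_α
z_β = 0.64 · √20 - 1.645
z_β = 0.64 · 4.472 - 1.645
z_β = 1.217

Power = Φ(z_β) = Φ(1.217) ≈ 0.888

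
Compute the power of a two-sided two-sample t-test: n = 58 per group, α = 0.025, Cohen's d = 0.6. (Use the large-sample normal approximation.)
Power ≈ 0.84

Power calculation (two-sample t-test, normal approximation):
z_β = d · √(n/2) - z_{α/2}
z_β = 0.6 · √(58/2) - 2.241
z_β = 0.6 · 5.385 - 2.241
z_β = 0.990

Power = Φ(z_β) = Φ(0.990) ≈ 0.839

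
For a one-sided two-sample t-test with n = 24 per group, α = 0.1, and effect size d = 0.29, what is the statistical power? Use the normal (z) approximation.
Power ≈ 0.39

Power calculation (two-sample t-test, normal approximation):
z_β = d · √(n/2) - z_α
z_β = 0.29 · √(24/2) - 1.282
z_β = 0.29 · 3.464 - 1.282
z_β = -0.277

Power = Φ(z_β) = Φ(-0.277) ≈ 0.391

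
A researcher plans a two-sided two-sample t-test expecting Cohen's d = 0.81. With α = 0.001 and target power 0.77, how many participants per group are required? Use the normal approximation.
n = 50 per group

Sample size formula (two-sample t-test, normal approximation):
n = 2 · ((z_{α/2} + z_β) / d)²

z_{α/2} = 3.291 (for α = 0.001, two-sided)
z_β = 0.739 (for power = 0.77)
d = 0.81

n = 2 · ((3.291 + 0.739) / 0.81)²
n = 2 · (4.975)²
n ≈ 49.50
Round up to the next whole number: n = 50 per group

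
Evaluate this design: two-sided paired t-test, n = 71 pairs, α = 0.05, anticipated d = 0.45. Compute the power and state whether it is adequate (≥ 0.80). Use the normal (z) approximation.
Power ≈ 0.97; the study is adequately powered (power ≥ 0.80)

Power calculation (paired t-test, normal approximation):
z_β = d · √n - z_{α/2}
z_β = 0.45 · √71 - 1.960
z_β = 0.45 · 8.426 - 1.960
z_β = 1.832

Power = Φ(z_β) = Φ(1.832) ≈ 0.967

Effect size d = 0.45 is small by Cohen's convention (0.2/0.5/0.8).

Threshold: power ≥ 0.80 is conventionally adequate.
Power ≈ 0.97 → the study is adequately powered (power ≥ 0.80).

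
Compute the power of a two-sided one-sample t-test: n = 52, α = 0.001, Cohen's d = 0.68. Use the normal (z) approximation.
Power ≈ 0.95

Power calculation (one-sample t-test, normal approximation):
z_β = d · √n - z_{α/2}
z_β = 0.68 · √52 - 3.291
z_β = 0.68 · 7.211 - 3.291
z_β = 1.613

Power = Φ(z_β) = Φ(1.613) ≈ 0.947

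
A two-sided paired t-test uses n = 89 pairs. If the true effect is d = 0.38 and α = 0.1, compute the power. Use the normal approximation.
Power ≈ 0.97

Power calculation (paired t-test, normal approximation):
z_β = d · √n - z_{α/2}
z_β = 0.38 · √89 - 1.645
z_β = 0.38 · 9.434 - 1.645
z_β = 1.940

Power = Φ(z_β) = Φ(1.940) ≈ 0.974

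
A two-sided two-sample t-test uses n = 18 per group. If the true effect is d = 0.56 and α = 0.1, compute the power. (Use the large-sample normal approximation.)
Power ≈ 0.51

Power calculation (two-sample t-test, normal approximation):
z_β = d · √(n/2) - z_{α/2}
z_β = 0.56 · √(18/2) - 1.645
z_β = 0.56 · 3.000 - 1.645
z_β = 0.035

Power = Φ(z_β) = Φ(0.035) ≈ 0.514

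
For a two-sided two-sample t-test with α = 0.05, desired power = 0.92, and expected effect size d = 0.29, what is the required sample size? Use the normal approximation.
n = 270 per group

Sample size formula (two-sample t-test, normal approximation):
n = 2 · ((z_{α/2} + z_β) / d)²

z_{α/2} = 1.960 (for α = 0.05, two-sided)
z_β = 1.405 (for power = 0.92)
d = 0.29

n = 2 · ((1.960 + 1.405) / 0.29)²
n = 2 · (11.603)²
n ≈ 269.26
Round up to the next whole number: n = 270 per group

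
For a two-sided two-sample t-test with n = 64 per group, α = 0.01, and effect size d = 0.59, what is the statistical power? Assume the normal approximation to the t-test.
Power ≈ 0.78

Power calculation (two-sample t-test, normal approximation):
z_β = d · √(n/2) - z_{α/2}
z_β = 0.59 · √(64/2) - 2.576
z_β = 0.59 · 5.657 - 2.576
z_β = 0.762

Power = Φ(z_β) = Φ(0.762) ≈ 0.777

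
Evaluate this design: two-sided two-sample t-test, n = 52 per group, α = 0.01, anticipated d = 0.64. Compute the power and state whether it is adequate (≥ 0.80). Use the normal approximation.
Power ≈ 0.75; the study is underpowered (power < 0.80)

Power calculation (two-sample t-test, normal approximation):
z_β = d · √(n/2) - z_{α/2}
z_β = 0.64 · √(52/2) - 2.576
z_β = 0.64 · 5.099 - 2.576
z_β = 0.688

Power = Φ(z_β) = Φ(0.688) ≈ 0.754

Effect size d = 0.64 is medium by Cohen's convention (0.2/0.5/0.8).

Threshold: power ≥ 0.80 is conventionally adequate.
Power ≈ 0.75 → the study is underpowered (power < 0.80).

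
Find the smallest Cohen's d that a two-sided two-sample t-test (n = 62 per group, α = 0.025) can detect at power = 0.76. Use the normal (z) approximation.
d ≈ 0.53

Minimum detectable effect (two-sample t-test, normal approximation):
d = (z_{α/2} + z_β) / √(n/2)
d = (2.241 + 0.706) / √(62/2)
d = 2.948 / 5.568
d ≈ 0.53

By Cohen's convention (0.2 small / 0.5 medium / 0.8 large): medium effect.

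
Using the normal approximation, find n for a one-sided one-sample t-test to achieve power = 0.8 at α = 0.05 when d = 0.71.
n = 13

Sample size formula (one-sample t-test, normal approximation):
n = ((z_α + z_β) / d)²

z_α = 1.645 (for α = 0.05, one-sided)
z_β = 0.842 (for power = 0.8)
d = 0.71

n = ((1.645 + 0.842) / 0.71)²
n = (3.503)²
n ≈ 12.27
Round up to the next whole number: n = 13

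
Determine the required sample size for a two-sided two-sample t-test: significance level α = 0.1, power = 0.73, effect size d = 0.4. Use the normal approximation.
n = 64 per group

Sample size formula (two-sample t-test, normal approximation):
n = 2 · ((z_{α/2} + z_β) / d)²

z_{α/2} = 1.645 (for α = 0.1, two-sided)
z_β = 0.613 (for power = 0.73)
d = 0.4

n = 2 · ((1.645 + 0.613) / 0.4)²
n = 2 · (5.645)²
n ≈ 63.73
Round up to the next whole number: n = 64 per group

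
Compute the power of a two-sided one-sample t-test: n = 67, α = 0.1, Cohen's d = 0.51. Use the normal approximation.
Power ≈ 0.99

Power calculation (one-sample t-test, normal approximation):
z_β = d · √n - z_{α/2}
z_β = 0.51 · √67 - 1.645
z_β = 0.51 · 8.185 - 1.645
z_β = 2.530

Power = Φ(z_β) = Φ(2.530) ≈ 0.994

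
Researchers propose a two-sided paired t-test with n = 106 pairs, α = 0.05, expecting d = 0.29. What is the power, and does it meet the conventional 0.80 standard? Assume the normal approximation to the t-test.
Power ≈ 0.85; the study is adequately powered (power ≥ 0.80)

Power calculation (paired t-test, normal approximation):
z_β = d · √n - z_{α/2}
z_β = 0.29 · √106 - 1.960
z_β = 0.29 · 10.296 - 1.960
z_β = 1.026

Power = Φ(z_β) = Φ(1.026) ≈ 0.847

Effect size d = 0.29 is small by Cohen's convention (0.2/0.5/0.8).

Threshold: power ≥ 0.80 is conventionally adequate.
Power ≈ 0.85 → the study is adequately powered (power ≥ 0.80).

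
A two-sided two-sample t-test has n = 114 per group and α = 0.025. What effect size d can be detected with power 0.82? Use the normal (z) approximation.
d ≈ 0.42

Minimum detectable effect (two-sample t-test, normal approximation):
d = (z_{α/2} + z_β) / √(n/2)
d = (2.241 + 0.915) / √(114/2)
d = 3.157 / 7.550
d ≈ 0.42

By Cohen's convention (0.2 small / 0.5 medium / 0.8 large): small effect.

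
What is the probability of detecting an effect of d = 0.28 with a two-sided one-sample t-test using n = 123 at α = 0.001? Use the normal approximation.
Power ≈ 0.43

Power calculation (one-sample t-test, normal approximation):
z_β = d · √n - z_{α/2}
z_β = 0.28 · √123 - 3.291
z_β = 0.28 · 11.091 - 3.291
z_β = -0.185

Power = Φ(z_β) = Φ(-0.185) ≈ 0.427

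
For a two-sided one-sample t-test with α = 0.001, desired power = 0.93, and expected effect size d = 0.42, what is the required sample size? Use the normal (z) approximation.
n = 129

Sample size formula (one-sample t-test, normal approximation):
n = ((z_{α/2} + z_β) / d)²

z_{α/2} = 3.291 (for α = 0.001, two-sided)
z_β = 1.476 (for power = 0.93)
d = 0.42

n = ((3.291 + 1.476) / 0.42)²
n = (11.350)²
n ≈ 128.82
Round up to the next whole number: n = 129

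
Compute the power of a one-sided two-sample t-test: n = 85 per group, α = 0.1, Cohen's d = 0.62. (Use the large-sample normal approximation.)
Power ≈ 1.00

Power calculation (two-sample t-test, normal approximation):
z_β = d · √(n/2) - z_α
z_β = 0.62 · √(85/2) - 1.282
z_β = 0.62 · 6.519 - 1.282
z_β = 2.760

Power = Φ(z_β) = Φ(2.760) ≈ 0.997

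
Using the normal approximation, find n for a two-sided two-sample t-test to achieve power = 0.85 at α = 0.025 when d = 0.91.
n = 26 per group

Sample size formula (two-sample t-test, normal approximation):
n = 2 · ((z_{α/2} + z_β) / d)²

z_{α/2} = 2.241 (for α = 0.025, two-sided)
z_β = 1.036 (for power = 0.85)
d = 0.91

n = 2 · ((2.241 + 1.036) / 0.91)²
n = 2 · (3.601)²
n ≈ 25.93
Round up to the next whole number: n = 26 per group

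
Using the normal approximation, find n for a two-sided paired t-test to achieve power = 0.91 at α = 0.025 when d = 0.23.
n = 243 pairs

Sample size formula (paired t-test, normal approximation):
n = ((z_{α/2} + z_β) / d)²

z_{α/2} = 2.241 (for α = 0.025, two-sided)
z_β = 1.341 (for power = 0.91)
d = 0.23

n = ((2.241 + 1.341) / 0.23)²
n = (15.574)²
n ≈ 242.55
Round up to the next whole number: n = 243 pairs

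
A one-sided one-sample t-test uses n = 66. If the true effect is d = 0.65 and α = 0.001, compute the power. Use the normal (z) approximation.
Power ≈ 0.99

Power calculation (one-sample t-test, normal approximation):
z_β = d · √n - z_α
z_β = 0.65 · √66 - 3.090
z_β = 0.65 · 8.124 - 3.090
z_β = 2.190

Power = Φ(z_β) = Φ(2.190) ≈ 0.986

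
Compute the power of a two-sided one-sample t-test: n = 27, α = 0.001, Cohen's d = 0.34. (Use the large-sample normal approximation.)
Power ≈ 0.06

Power calculation (one-sample t-test, normal approximation):
z_β = d · √n - z_{α/2}
z_β = 0.34 · √27 - 3.291
z_β = 0.34 · 5.196 - 3.291
z_β = -1.524

Power = Φ(z_β) = Φ(-1.524) ≈ 0.064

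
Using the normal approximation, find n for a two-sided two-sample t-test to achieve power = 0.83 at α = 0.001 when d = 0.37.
n = 264 per group

Sample size formula (two-sample t-test, normal approximation):
n = 2 · ((z_{α/2} + z_β) / d)²

z_{α/2} = 3.291 (for α = 0.001, two-sided)
z_β = 0.954 (for power = 0.83)
d = 0.37

n = 2 · ((3.291 + 0.954) / 0.37)²
n = 2 · (11.473)²
n ≈ 263.26
Round up to the next whole number: n = 264 per group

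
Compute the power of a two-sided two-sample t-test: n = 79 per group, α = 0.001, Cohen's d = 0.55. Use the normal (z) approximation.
Power ≈ 0.57

Power calculation (two-sample t-test, normal approximation):
z_β = d · √(n/2) - z_{α/2}
z_β = 0.55 · √(79/2) - 3.291
z_β = 0.55 · 6.285 - 3.291
z_β = 0.166

Power = Φ(z_β) = Φ(0.166) ≈ 0.566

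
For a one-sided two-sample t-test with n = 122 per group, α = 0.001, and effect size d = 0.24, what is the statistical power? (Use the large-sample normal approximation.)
Power ≈ 0.11

Power calculation (two-sample t-test, normal approximation):
z_β = d · √(n/2) - z_α
z_β = 0.24 · √(122/2) - 3.090
z_β = 0.24 · 7.810 - 3.090
z_β = -1.216

Power = Φ(z_β) = Φ(-1.216) ≈ 0.112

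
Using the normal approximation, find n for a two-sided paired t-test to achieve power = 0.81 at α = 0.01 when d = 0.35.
n = 98 pairs

Sample size formula (paired t-test, normal approximation):
n = ((z_{α/2} + z_β) / d)²

z_{α/2} = 2.576 (for α = 0.01, two-sided)
z_β = 0.878 (for power = 0.81)
d = 0.35

n = ((2.576 + 0.878) / 0.35)²
n = (9.869)²
n ≈ 97.40
Round up to the next whole number: n = 98 pairs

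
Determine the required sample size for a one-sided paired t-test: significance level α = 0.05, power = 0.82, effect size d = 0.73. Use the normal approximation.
n = 13 pairs

Sample size formula (paired t-test, normal approximation):
n = ((z_α + z_β) / d)²

z_α = 1.645 (for α = 0.05, one-sided)
z_β = 0.915 (for power = 0.82)
d = 0.73

n = ((1.645 + 0.915) / 0.73)²
n = (3.507)²
n ≈ 12.30
Round up to the next whole number: n = 13 pairs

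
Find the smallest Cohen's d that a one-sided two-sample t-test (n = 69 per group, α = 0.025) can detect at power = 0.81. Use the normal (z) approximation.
d ≈ 0.48

Minimum detectable effect (two-sample t-test, normal approximation):
d = (z_α + z_β) / √(n/2)
d = (1.960 + 0.878) / √(69/2)
d = 2.838 / 5.874
d ≈ 0.48

By Cohen's convention (0.2 small / 0.5 medium / 0.8 large): small effect.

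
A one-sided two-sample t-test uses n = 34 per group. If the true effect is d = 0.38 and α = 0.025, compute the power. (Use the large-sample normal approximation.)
Power ≈ 0.35

Power calculation (two-sample t-test, normal approximation):
z_β = d · √(n/2) - z_α
z_β = 0.38 · √(34/2) - 1.960
z_β = 0.38 · 4.123 - 1.960
z_β = -0.393

Power = Φ(z_β) = Φ(-0.393) ≈ 0.347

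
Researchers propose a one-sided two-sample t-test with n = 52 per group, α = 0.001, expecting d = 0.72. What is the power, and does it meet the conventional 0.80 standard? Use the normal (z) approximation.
Power ≈ 0.72; the study is underpowered (power < 0.80)

Power calculation (two-sample t-test, normal approximation):
z_β = d · √(n/2) - z_α
z_β = 0.72 · √(52/2) - 3.090
z_β = 0.72 · 5.099 - 3.090
z_β = 0.581

Power = Φ(z_β) = Φ(0.581) ≈ 0.719

Effect size d = 0.72 is medium by Cohen's convention (0.2/0.5/0.8).

Threshold: power ≥ 0.80 is conventionally adequate.
Power ≈ 0.72 → the study is underpowered (power < 0.80).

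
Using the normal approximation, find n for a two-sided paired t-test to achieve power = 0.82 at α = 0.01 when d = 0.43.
n = 66 pairs

Sample size formula (paired t-test, normal approximation):
n = ((z_{α/2} + z_β) / d)²

z_{α/2} = 2.576 (for α = 0.01, two-sided)
z_β = 0.915 (for power = 0.82)
d = 0.43

n = ((2.576 + 0.915) / 0.43)²
n = (8.119)²
n ≈ 65.92
Round up to the next whole number: n = 66 pairs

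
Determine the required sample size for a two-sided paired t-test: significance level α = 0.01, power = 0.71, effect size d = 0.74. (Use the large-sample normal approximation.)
n = 18 pairs

Sample size formula (paired t-test, normal approximation):
n = ((z_{α/2} + z_β) / d)²

z_{α/2} = 2.576 (for α = 0.01, two-sided)
z_β = 0.553 (for power = 0.71)
d = 0.74

n = ((2.576 + 0.553) / 0.74)²
n = (4.228)²
n ≈ 17.88
Round up to the next whole number: n = 18 pairs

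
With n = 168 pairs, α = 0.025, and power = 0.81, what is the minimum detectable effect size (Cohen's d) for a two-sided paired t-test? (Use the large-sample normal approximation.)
d ≈ 0.24

Minimum detectable effect (paired t-test, normal approximation):
d = (z_{α/2} + z_β) / √n
d = (2.241 + 0.878) / √168
d = 3.119 / 12.961
d ≈ 0.24

By Cohen's convention (0.2 small / 0.5 medium / 0.8 large): small effect.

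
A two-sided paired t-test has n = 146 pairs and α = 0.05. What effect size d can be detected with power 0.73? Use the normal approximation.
d ≈ 0.21

Minimum detectable effect (paired t-test, normal approximation):
d = (z_{α/2} + z_β) / √n
d = (1.960 + 0.613) / √146
d = 2.573 / 12.083
d ≈ 0.21

By Cohen's convention (0.2 small / 0.5 medium / 0.8 large): small effect.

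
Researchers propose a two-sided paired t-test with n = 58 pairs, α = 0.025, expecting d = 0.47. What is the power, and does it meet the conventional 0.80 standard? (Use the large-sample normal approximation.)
Power ≈ 0.91; the study is adequately powered (power ≥ 0.80)

Power calculation (paired t-test, normal approximation):
z_β = d · √n - z_{α/2}
z_β = 0.47 · √58 - 2.241
z_β = 0.47 · 7.616 - 2.241
z_β = 1.338

Power = Φ(z_β) = Φ(1.338) ≈ 0.910

Effect size d = 0.47 is small by Cohen's convention (0.2/0.5/0.8).

Threshold: power ≥ 0.80 is conventionally adequate.
Power ≈ 0.91 → the study is adequately powered (power ≥ 0.80).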